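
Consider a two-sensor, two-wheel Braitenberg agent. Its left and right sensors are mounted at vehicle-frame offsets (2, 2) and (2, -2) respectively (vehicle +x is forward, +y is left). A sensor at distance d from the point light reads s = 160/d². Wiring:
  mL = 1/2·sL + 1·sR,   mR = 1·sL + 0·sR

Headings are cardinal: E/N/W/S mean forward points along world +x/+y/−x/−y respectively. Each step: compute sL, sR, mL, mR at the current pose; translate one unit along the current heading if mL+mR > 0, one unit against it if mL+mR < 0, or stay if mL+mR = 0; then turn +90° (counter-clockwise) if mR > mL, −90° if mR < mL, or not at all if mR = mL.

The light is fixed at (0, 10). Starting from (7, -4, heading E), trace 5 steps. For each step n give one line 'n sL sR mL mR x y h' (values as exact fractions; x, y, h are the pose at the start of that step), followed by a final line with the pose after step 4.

0 32/45 160/337 12592/15165 32/45 7 -4 E
1 40/89 40/73 5020/6497 40/89 8 -4 S
2 32/65 32/41 2736/2665 32/65 8 -5 W
3 80/97 16/25 2552/2425 80/97 7 -5 N
4 32/45 160/337 12592/15165 32/45 7 -4 E
final 8 -4 S

n=0: pose=(7,-4,E); sL=32/45, sR=160/337; mL=12592/15165, mR=32/45; mL+mR=7792/5055 → advance +1; mR−mL=-1808/15165 → turn -1·90°
n=1: pose=(8,-4,S); sL=40/89, sR=40/73; mL=5020/6497, mR=40/89; mL+mR=7940/6497 → advance +1; mR−mL=-2100/6497 → turn -1·90°
n=2: pose=(8,-5,W); sL=32/65, sR=32/41; mL=2736/2665, mR=32/65; mL+mR=4048/2665 → advance +1; mR−mL=-1424/2665 → turn -1·90°
n=3: pose=(7,-5,N); sL=80/97, sR=16/25; mL=2552/2425, mR=80/97; mL+mR=4552/2425 → advance +1; mR−mL=-552/2425 → turn -1·90°
n=4: pose=(7,-4,E); sL=32/45, sR=160/337; mL=12592/15165, mR=32/45; mL+mR=7792/5055 → advance +1; mR−mL=-1808/15165 → turn -1·90°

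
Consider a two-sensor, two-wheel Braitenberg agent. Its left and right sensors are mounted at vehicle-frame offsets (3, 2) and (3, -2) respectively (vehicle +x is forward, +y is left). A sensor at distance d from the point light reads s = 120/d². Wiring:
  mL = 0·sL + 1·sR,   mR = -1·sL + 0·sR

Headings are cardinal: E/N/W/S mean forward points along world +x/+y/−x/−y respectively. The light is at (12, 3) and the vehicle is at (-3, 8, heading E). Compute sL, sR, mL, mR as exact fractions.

120/193 40/51 40/51 -120/193

left sensor world pos  = (0, 10); dL² = 193
right sensor world pos = (0, 6); dR² = 153
sL = 120/193 = 120/193
sR = 120/153 = 40/51
mL = 0·sL + 1·sR = 40/51
mR = -1·sL + 0·sR = -120/193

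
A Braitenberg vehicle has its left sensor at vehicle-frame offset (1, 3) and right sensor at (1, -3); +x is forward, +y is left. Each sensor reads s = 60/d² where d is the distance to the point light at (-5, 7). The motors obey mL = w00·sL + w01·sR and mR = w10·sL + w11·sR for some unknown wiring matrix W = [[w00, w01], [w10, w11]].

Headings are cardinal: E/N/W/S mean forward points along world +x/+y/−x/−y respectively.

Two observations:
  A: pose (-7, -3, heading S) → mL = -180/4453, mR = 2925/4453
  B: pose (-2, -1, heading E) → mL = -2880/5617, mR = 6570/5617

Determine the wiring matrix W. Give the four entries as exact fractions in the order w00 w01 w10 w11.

-1/2 1/2 1/2 1

obs A: pose=(-7,-3,S) → sL=30/61, sR=30/73, mL=-180/4453, mR=2925/4453
obs B: pose=(-2,-1,E) → sL=60/41, sR=60/137, mL=-2880/5617, mR=6570/5617
sensor matrix S = [[30/61, 30/73], [60/41, 60/137]]; det S = -9655200/25012501
solve [mL_A; mL_B] = S·[w00; w01] and [mR_A; mR_B] = S·[w10; w11]:
  w00 = -1/2, w01 = 1/2, w10 = 1/2, w11 = 1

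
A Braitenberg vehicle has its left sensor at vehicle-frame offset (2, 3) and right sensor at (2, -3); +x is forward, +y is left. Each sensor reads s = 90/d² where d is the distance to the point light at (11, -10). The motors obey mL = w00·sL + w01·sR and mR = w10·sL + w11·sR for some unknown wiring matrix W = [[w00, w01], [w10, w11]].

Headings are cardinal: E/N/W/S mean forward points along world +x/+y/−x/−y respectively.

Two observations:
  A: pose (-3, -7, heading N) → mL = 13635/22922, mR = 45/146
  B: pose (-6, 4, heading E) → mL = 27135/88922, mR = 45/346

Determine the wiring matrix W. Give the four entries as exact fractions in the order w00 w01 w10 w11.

1 1/2 0 1/2

obs A: pose=(-3,-7,N) → sL=45/157, sR=45/73, mL=13635/22922, mR=45/146
obs B: pose=(-6,4,E) → sL=45/257, sR=45/173, mL=27135/88922, mR=45/346
sensor matrix S = [[45/157, 45/73], [45/257, 45/173]]; det S = -17010000/509567521
solve [mL_A; mL_B] = S·[w00; w01] and [mR_A; mR_B] = S·[w10; w11]:
  w00 = 1, w01 = 1/2, w10 = 0, w11 = 1/2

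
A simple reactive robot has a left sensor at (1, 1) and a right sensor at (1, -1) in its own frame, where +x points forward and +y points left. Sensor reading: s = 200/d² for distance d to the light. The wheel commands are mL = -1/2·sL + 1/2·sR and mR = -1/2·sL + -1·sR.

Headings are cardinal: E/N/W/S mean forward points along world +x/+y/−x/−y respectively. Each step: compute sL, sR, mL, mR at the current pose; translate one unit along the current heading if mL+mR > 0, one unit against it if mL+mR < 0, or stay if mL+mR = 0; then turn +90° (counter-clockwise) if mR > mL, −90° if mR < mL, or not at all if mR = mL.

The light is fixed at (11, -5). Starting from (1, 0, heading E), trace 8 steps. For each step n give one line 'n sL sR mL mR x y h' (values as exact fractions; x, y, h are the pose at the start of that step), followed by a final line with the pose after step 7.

n=0: pose=(1,0,E); sL=200/117, sR=200/97; mL=2000/11349, mR=-33100/11349; mL+mR=-31100/11349 → advance -1; mR−mL=-300/97 → turn -1·90°
n=1: pose=(0,0,S); sL=50/29, sR=5/4; mL=-55/232, mR=-245/116; mL+mR=-545/232 → advance -1; mR−mL=-15/8 → turn -1·90°
n=2: pose=(0,1,W); sL=200/169, sR=200/193; mL=-2400/32617, mR=-53100/32617; mL+mR=-55500/32617 → advance -1; mR−mL=-300/193 → turn -1·90°
n=3: pose=(1,1,N); sL=20/17, sR=20/13; mL=40/221, mR=-470/221; mL+mR=-430/221 → advance -1; mR−mL=-30/13 → turn -1·90°
n=4: pose=(1,0,E); sL=200/117, sR=200/97; mL=2000/11349, mR=-33100/11349; mL+mR=-31100/11349 → advance -1; mR−mL=-300/97 → turn -1·90°
n=5: pose=(0,0,S); sL=50/29, sR=5/4; mL=-55/232, mR=-245/116; mL+mR=-545/232 → advance -1; mR−mL=-15/8 → turn -1·90°
n=6: pose=(0,1,W); sL=200/169, sR=200/193; mL=-2400/32617, mR=-53100/32617; mL+mR=-55500/32617 → advance -1; mR−mL=-300/193 → turn -1·90°
n=7: pose=(1,1,N); sL=20/17, sR=20/13; mL=40/221, mR=-470/221; mL+mR=-430/221 → advance -1; mR−mL=-30/13 → turn -1·90°

0 200/117 200/97 2000/11349 -33100/11349 1 0 E
1 50/29 5/4 -55/232 -245/116 0 0 S
2 200/169 200/193 -2400/32617 -53100/32617 0 1 W
3 20/17 20/13 40/221 -470/221 1 1 N
4 200/117 200/97 2000/11349 -33100/11349 1 0 E
5 50/29 5/4 -55/232 -245/116 0 0 S
6 200/169 200/193 -2400/32617 -53100/32617 0 1 W
7 20/17 20/13 40/221 -470/221 1 1 N
final 1 0 E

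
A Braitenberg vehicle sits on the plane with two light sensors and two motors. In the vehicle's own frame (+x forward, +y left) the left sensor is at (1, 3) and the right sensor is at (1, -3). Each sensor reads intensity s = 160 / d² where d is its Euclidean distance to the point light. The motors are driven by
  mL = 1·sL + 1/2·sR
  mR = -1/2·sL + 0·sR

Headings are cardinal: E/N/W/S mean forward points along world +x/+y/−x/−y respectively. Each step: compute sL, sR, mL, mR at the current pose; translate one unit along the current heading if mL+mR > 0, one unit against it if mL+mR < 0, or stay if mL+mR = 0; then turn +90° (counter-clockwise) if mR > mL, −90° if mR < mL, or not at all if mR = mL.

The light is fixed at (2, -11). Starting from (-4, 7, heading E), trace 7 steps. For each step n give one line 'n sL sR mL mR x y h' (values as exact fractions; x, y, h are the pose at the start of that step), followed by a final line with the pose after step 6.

0 80/233 16/25 3864/5825 -40/233 -4 7 E
1 160/293 160/353 79920/103429 -80/293 -3 7 S
2 20/29 40/109 2760/3161 -10/29 -3 6 W
3 32/81 160/333 1904/2997 -16/81 -4 6 N
4 80/233 16/25 3864/5825 -40/233 -4 7 E
5 160/293 160/353 79920/103429 -80/293 -3 7 S
6 20/29 40/109 2760/3161 -10/29 -3 6 W
final -4 6 N

n=0: pose=(-4,7,E); sL=80/233, sR=16/25; mL=3864/5825, mR=-40/233; mL+mR=2864/5825 → advance +1; mR−mL=-4864/5825 → turn -1·90°
n=1: pose=(-3,7,S); sL=160/293, sR=160/353; mL=79920/103429, mR=-80/293; mL+mR=51680/103429 → advance +1; mR−mL=-108160/103429 → turn -1·90°
n=2: pose=(-3,6,W); sL=20/29, sR=40/109; mL=2760/3161, mR=-10/29; mL+mR=1670/3161 → advance +1; mR−mL=-3850/3161 → turn -1·90°
n=3: pose=(-4,6,N); sL=32/81, sR=160/333; mL=1904/2997, mR=-16/81; mL+mR=1312/2997 → advance +1; mR−mL=-832/999 → turn -1·90°
n=4: pose=(-4,7,E); sL=80/233, sR=16/25; mL=3864/5825, mR=-40/233; mL+mR=2864/5825 → advance +1; mR−mL=-4864/5825 → turn -1·90°
n=5: pose=(-3,7,S); sL=160/293, sR=160/353; mL=79920/103429, mR=-80/293; mL+mR=51680/103429 → advance +1; mR−mL=-108160/103429 → turn -1·90°
n=6: pose=(-3,6,W); sL=20/29, sR=40/109; mL=2760/3161, mR=-10/29; mL+mR=1670/3161 → advance +1; mR−mL=-3850/3161 → turn -1·90°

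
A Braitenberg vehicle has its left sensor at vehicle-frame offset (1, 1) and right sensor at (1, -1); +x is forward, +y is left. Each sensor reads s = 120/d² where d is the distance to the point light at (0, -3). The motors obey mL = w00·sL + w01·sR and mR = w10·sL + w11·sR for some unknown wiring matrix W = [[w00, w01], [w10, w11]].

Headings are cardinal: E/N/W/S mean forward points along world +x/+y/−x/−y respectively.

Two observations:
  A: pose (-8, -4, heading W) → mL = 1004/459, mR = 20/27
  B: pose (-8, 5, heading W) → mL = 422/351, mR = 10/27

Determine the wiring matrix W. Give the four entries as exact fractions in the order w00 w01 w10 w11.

1/2 1 0 1/2

obs A: pose=(-8,-4,W) → sL=24/17, sR=40/27, mL=1004/459, mR=20/27
obs B: pose=(-8,5,W) → sL=12/13, sR=20/27, mL=422/351, mR=10/27
sensor matrix S = [[24/17, 40/27], [12/13, 20/27]]; det S = -640/1989
solve [mL_A; mL_B] = S·[w00; w01] and [mR_A; mR_B] = S·[w10; w11]:
  w00 = 1/2, w01 = 1, w10 = 0, w11 = 1/2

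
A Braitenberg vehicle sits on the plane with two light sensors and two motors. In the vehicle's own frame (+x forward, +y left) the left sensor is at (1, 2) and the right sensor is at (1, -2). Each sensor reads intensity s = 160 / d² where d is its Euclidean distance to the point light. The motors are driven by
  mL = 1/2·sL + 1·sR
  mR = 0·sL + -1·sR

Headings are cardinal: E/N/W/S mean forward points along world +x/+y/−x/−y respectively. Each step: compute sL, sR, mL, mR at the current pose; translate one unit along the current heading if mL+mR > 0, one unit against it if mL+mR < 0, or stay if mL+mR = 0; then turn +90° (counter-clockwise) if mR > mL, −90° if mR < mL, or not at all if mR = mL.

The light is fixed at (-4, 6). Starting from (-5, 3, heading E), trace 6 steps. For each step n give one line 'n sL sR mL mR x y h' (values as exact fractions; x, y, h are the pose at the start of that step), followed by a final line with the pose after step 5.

0 160 32/5 432/5 -32/5 -5 3 E
1 8 8 12 -8 -4 3 S
2 160/37 32 1264/37 -32 -4 2 W
3 80/9 16 184/9 -16 -5 2 N
4 160 32/5 432/5 -32/5 -5 3 E
5 8 8 12 -8 -4 3 S
final -4 2 W

n=0: pose=(-5,3,E); sL=160, sR=32/5; mL=432/5, mR=-32/5; mL+mR=80 → advance +1; mR−mL=-464/5 → turn -1·90°
n=1: pose=(-4,3,S); sL=8, sR=8; mL=12, mR=-8; mL+mR=4 → advance +1; mR−mL=-20 → turn -1·90°
n=2: pose=(-4,2,W); sL=160/37, sR=32; mL=1264/37, mR=-32; mL+mR=80/37 → advance +1; mR−mL=-2448/37 → turn -1·90°
n=3: pose=(-5,2,N); sL=80/9, sR=16; mL=184/9, mR=-16; mL+mR=40/9 → advance +1; mR−mL=-328/9 → turn -1·90°
n=4: pose=(-5,3,E); sL=160, sR=32/5; mL=432/5, mR=-32/5; mL+mR=80 → advance +1; mR−mL=-464/5 → turn -1·90°
n=5: pose=(-4,3,S); sL=8, sR=8; mL=12, mR=-8; mL+mR=4 → advance +1; mR−mL=-20 → turn -1·90°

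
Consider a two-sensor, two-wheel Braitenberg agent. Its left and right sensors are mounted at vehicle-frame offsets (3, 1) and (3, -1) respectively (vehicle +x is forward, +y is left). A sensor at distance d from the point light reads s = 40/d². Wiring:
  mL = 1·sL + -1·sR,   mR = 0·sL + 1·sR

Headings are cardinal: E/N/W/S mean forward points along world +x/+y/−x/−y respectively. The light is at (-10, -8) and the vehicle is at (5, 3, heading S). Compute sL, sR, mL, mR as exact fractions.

left sensor world pos  = (6, 0); dL² = 320
right sensor world pos = (4, 0); dR² = 260
sL = 40/320 = 1/8
sR = 40/260 = 2/13
mL = 1·sL + -1·sR = -3/104
mR = 0·sL + 1·sR = 2/13

1/8 2/13 -3/104 2/13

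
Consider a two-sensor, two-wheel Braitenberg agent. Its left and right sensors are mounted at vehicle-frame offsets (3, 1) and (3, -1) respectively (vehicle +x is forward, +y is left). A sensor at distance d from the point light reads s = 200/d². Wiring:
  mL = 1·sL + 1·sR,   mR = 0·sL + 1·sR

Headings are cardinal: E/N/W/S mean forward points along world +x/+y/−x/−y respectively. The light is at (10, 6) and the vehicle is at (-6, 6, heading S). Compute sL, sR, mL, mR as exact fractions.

left sensor world pos  = (-5, 3); dL² = 234
right sensor world pos = (-7, 3); dR² = 298
sL = 200/234 = 100/117
sR = 200/298 = 100/149
mL = 1·sL + 1·sR = 26600/17433
mR = 0·sL + 1·sR = 100/149

100/117 100/149 26600/17433 100/149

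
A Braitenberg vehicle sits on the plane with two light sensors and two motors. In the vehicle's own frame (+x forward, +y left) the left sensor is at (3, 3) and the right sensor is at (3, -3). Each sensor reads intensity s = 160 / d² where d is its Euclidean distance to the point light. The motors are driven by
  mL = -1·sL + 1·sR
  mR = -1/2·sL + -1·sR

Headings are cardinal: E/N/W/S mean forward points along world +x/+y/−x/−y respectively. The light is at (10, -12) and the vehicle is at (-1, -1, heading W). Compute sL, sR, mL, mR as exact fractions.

left sensor world pos  = (-4, -4); dL² = 260
right sensor world pos = (-4, 2); dR² = 392
sL = 160/260 = 8/13
sR = 160/392 = 20/49
mL = -1·sL + 1·sR = -132/637
mR = -1/2·sL + -1·sR = -456/637

8/13 20/49 -132/637 -456/637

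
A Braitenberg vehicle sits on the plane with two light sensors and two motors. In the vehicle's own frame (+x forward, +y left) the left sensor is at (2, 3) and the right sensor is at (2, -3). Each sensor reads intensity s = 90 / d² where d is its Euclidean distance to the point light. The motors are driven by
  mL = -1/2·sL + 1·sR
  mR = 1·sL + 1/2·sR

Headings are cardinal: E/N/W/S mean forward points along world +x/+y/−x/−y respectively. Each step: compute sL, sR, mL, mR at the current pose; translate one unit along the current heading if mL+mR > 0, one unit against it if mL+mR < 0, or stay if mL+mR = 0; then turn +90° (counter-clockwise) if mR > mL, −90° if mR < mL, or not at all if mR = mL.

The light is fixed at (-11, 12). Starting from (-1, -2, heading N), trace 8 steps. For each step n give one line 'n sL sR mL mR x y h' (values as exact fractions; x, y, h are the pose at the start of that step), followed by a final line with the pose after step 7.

0 90/193 90/313 3285/60409 36855/60409 -1 -2 N
1 9/32 45/82 1071/2624 729/1312 -1 -1 W
2 10/41 10/29 265/1189 495/1189 -2 -1 S
3 45/121 9/41 333/9922 4779/9922 -2 -2 E
4 90/193 90/313 3285/60409 36855/60409 -1 -2 N
5 9/32 45/82 1071/2624 729/1312 -1 -1 W
6 10/41 10/29 265/1189 495/1189 -2 -1 S
7 45/121 9/41 333/9922 4779/9922 -2 -2 E
final -1 -2 N

n=0: pose=(-1,-2,N); sL=90/193, sR=90/313; mL=3285/60409, mR=36855/60409; mL+mR=40140/60409 → advance +1; mR−mL=33570/60409 → turn +1·90°
n=1: pose=(-1,-1,W); sL=9/32, sR=45/82; mL=1071/2624, mR=729/1312; mL+mR=2529/2624 → advance +1; mR−mL=387/2624 → turn +1·90°
n=2: pose=(-2,-1,S); sL=10/41, sR=10/29; mL=265/1189, mR=495/1189; mL+mR=760/1189 → advance +1; mR−mL=230/1189 → turn +1·90°
n=3: pose=(-2,-2,E); sL=45/121, sR=9/41; mL=333/9922, mR=4779/9922; mL+mR=2556/4961 → advance +1; mR−mL=2223/4961 → turn +1·90°
n=4: pose=(-1,-2,N); sL=90/193, sR=90/313; mL=3285/60409, mR=36855/60409; mL+mR=40140/60409 → advance +1; mR−mL=33570/60409 → turn +1·90°
n=5: pose=(-1,-1,W); sL=9/32, sR=45/82; mL=1071/2624, mR=729/1312; mL+mR=2529/2624 → advance +1; mR−mL=387/2624 → turn +1·90°
n=6: pose=(-2,-1,S); sL=10/41, sR=10/29; mL=265/1189, mR=495/1189; mL+mR=760/1189 → advance +1; mR−mL=230/1189 → turn +1·90°
n=7: pose=(-2,-2,E); sL=45/121, sR=9/41; mL=333/9922, mR=4779/9922; mL+mR=2556/4961 → advance +1; mR−mL=2223/4961 → turn +1·90°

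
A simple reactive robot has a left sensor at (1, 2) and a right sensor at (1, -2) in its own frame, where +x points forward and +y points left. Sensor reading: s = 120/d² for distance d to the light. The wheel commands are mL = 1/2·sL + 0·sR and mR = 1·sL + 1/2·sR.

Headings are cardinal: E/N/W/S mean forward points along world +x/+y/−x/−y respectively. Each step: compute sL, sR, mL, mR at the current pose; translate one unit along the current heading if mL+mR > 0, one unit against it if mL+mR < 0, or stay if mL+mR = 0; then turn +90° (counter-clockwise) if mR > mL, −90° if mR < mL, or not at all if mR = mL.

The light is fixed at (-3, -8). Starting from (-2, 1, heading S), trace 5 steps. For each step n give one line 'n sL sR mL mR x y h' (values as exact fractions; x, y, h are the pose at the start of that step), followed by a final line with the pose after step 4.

n=0: pose=(-2,1,S); sL=120/73, sR=24/13; mL=60/73, mR=2436/949; mL+mR=3216/949 → advance +1; mR−mL=1656/949 → turn +1·90°
n=1: pose=(-2,0,E); sL=15/13, sR=3; mL=15/26, mR=69/26; mL+mR=42/13 → advance +1; mR−mL=27/13 → turn +1·90°
n=2: pose=(-1,0,N); sL=40/27, sR=120/97; mL=20/27, mR=5500/2619; mL+mR=2480/873 → advance +1; mR−mL=3560/2619 → turn +1·90°
n=3: pose=(-1,1,W); sL=12/5, sR=60/61; mL=6/5, mR=882/305; mL+mR=1248/305 → advance +1; mR−mL=516/305 → turn +1·90°
n=4: pose=(-2,1,S); sL=120/73, sR=24/13; mL=60/73, mR=2436/949; mL+mR=3216/949 → advance +1; mR−mL=1656/949 → turn +1·90°

0 120/73 24/13 60/73 2436/949 -2 1 S
1 15/13 3 15/26 69/26 -2 0 E
2 40/27 120/97 20/27 5500/2619 -1 0 N
3 12/5 60/61 6/5 882/305 -1 1 W
4 120/73 24/13 60/73 2436/949 -2 1 S
final -2 0 E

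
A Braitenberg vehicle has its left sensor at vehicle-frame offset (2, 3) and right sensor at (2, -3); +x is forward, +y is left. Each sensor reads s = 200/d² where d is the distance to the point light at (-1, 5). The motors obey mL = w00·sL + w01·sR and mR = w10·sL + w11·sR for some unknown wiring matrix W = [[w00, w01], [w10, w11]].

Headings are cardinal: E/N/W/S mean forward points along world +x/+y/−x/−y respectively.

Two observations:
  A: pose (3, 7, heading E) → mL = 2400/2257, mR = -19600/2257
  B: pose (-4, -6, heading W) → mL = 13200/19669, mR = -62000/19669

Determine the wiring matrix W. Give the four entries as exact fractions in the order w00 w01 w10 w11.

obs A: pose=(3,7,E) → sL=200/61, sR=200/37, mL=2400/2257, mR=-19600/2257
obs B: pose=(-4,-6,W) → sL=200/221, sR=200/89, mL=13200/19669, mR=-62000/19669
sensor matrix S = [[200/61, 200/37], [200/221, 200/89]]; det S = 109920000/44392933
solve [mL_A; mL_B] = S·[w00; w01] and [mR_A; mR_B] = S·[w10; w11]:
  w00 = -1/2, w01 = 1/2, w10 = -1, w11 = -1

-1/2 1/2 -1 -1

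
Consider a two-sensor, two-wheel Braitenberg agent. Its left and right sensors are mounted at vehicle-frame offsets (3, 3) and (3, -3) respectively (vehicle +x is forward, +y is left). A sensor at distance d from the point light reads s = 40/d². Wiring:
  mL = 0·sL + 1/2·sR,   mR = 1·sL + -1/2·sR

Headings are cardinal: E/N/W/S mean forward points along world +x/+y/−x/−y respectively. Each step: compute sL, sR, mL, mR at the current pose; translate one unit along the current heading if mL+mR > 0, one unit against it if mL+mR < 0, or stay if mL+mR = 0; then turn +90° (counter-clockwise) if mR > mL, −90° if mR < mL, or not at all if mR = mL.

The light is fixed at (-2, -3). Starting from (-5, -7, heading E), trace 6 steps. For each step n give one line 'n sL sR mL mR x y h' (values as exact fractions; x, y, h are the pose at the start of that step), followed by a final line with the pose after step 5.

0 40 40/49 20/49 1940/49 -5 -7 E
1 20/13 20 10 -110/13 -4 -7 N
2 40 40/37 20/37 1460/37 -4 -6 E
3 5/2 10 5 -5/2 -3 -6 N
4 8 40/29 20/29 212/29 -3 -5 E
5 4 4 2 2 -2 -5 N
final -2 -4 N

n=0: pose=(-5,-7,E); sL=40, sR=40/49; mL=20/49, mR=1940/49; mL+mR=40 → advance +1; mR−mL=1920/49 → turn +1·90°
n=1: pose=(-4,-7,N); sL=20/13, sR=20; mL=10, mR=-110/13; mL+mR=20/13 → advance +1; mR−mL=-240/13 → turn -1·90°
n=2: pose=(-4,-6,E); sL=40, sR=40/37; mL=20/37, mR=1460/37; mL+mR=40 → advance +1; mR−mL=1440/37 → turn +1·90°
n=3: pose=(-3,-6,N); sL=5/2, sR=10; mL=5, mR=-5/2; mL+mR=5/2 → advance +1; mR−mL=-15/2 → turn -1·90°
n=4: pose=(-3,-5,E); sL=8, sR=40/29; mL=20/29, mR=212/29; mL+mR=8 → advance +1; mR−mL=192/29 → turn +1·90°
n=5: pose=(-2,-5,N); sL=4, sR=4; mL=2, mR=2; mL+mR=4 → advance +1; mR−mL=0 → turn +0·90°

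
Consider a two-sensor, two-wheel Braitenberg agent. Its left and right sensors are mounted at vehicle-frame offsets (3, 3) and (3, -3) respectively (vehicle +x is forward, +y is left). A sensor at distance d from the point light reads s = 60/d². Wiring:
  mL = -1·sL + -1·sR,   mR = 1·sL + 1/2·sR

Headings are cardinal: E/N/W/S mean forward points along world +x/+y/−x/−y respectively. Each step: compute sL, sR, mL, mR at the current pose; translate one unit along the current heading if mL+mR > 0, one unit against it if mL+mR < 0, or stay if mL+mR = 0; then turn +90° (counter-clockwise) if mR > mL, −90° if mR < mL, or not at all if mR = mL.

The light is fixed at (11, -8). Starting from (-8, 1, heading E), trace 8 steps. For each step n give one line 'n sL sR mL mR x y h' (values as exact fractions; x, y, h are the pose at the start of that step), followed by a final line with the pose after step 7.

0 3/20 15/73 -519/1460 369/1460 -8 1 E
1 60/673 60/433 -66360/291409 46170/291409 -9 1 N
2 30/277 6/65 -3612/18005 2781/18005 -9 0 W
3 60/281 60/509 -47400/143029 38970/143029 -8 0 S
4 3/20 15/73 -519/1460 369/1460 -8 1 E
5 60/673 60/433 -66360/291409 46170/291409 -9 1 N
6 30/277 6/65 -3612/18005 2781/18005 -9 0 W
7 60/281 60/509 -47400/143029 38970/143029 -8 0 S
final -8 1 E

n=0: pose=(-8,1,E); sL=3/20, sR=15/73; mL=-519/1460, mR=369/1460; mL+mR=-15/146 → advance -1; mR−mL=222/365 → turn +1·90°
n=1: pose=(-9,1,N); sL=60/673, sR=60/433; mL=-66360/291409, mR=46170/291409; mL+mR=-30/433 → advance -1; mR−mL=112530/291409 → turn +1·90°
n=2: pose=(-9,0,W); sL=30/277, sR=6/65; mL=-3612/18005, mR=2781/18005; mL+mR=-3/65 → advance -1; mR−mL=6393/18005 → turn +1·90°
n=3: pose=(-8,0,S); sL=60/281, sR=60/509; mL=-47400/143029, mR=38970/143029; mL+mR=-30/509 → advance -1; mR−mL=86370/143029 → turn +1·90°
n=4: pose=(-8,1,E); sL=3/20, sR=15/73; mL=-519/1460, mR=369/1460; mL+mR=-15/146 → advance -1; mR−mL=222/365 → turn +1·90°
n=5: pose=(-9,1,N); sL=60/673, sR=60/433; mL=-66360/291409, mR=46170/291409; mL+mR=-30/433 → advance -1; mR−mL=112530/291409 → turn +1·90°
n=6: pose=(-9,0,W); sL=30/277, sR=6/65; mL=-3612/18005, mR=2781/18005; mL+mR=-3/65 → advance -1; mR−mL=6393/18005 → turn +1·90°
n=7: pose=(-8,0,S); sL=60/281, sR=60/509; mL=-47400/143029, mR=38970/143029; mL+mR=-30/509 → advance -1; mR−mL=86370/143029 → turn +1·90°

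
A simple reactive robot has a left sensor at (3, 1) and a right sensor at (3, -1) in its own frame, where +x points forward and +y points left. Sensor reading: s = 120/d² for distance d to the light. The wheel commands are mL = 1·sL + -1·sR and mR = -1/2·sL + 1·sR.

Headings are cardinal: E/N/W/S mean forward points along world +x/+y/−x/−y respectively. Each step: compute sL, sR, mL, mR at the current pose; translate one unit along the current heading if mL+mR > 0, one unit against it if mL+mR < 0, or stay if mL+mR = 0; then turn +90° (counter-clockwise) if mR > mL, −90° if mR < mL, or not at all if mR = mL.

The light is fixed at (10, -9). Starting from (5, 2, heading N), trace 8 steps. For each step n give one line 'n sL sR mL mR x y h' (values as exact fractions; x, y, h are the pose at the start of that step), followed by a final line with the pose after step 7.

n=0: pose=(5,2,N); sL=15/29, sR=30/53; mL=-75/1537, mR=945/3074; mL+mR=15/58 → advance +1; mR−mL=1095/3074 → turn +1·90°
n=1: pose=(5,3,W); sL=24/37, sR=120/233; mL=1152/8621, mR=1644/8621; mL+mR=12/37 → advance +1; mR−mL=492/8621 → turn +1·90°
n=2: pose=(4,3,S); sL=60/53, sR=12/13; mL=144/689, mR=246/689; mL+mR=30/53 → advance +1; mR−mL=102/689 → turn +1·90°
n=3: pose=(4,2,E); sL=40/51, sR=120/109; mL=-1760/5559, mR=3940/5559; mL+mR=20/51 → advance +1; mR−mL=1900/1853 → turn +1·90°
n=4: pose=(5,2,N); sL=15/29, sR=30/53; mL=-75/1537, mR=945/3074; mL+mR=15/58 → advance +1; mR−mL=1095/3074 → turn +1·90°
n=5: pose=(5,3,W); sL=24/37, sR=120/233; mL=1152/8621, mR=1644/8621; mL+mR=12/37 → advance +1; mR−mL=492/8621 → turn +1·90°
n=6: pose=(4,3,S); sL=60/53, sR=12/13; mL=144/689, mR=246/689; mL+mR=30/53 → advance +1; mR−mL=102/689 → turn +1·90°
n=7: pose=(4,2,E); sL=40/51, sR=120/109; mL=-1760/5559, mR=3940/5559; mL+mR=20/51 → advance +1; mR−mL=1900/1853 → turn +1·90°

0 15/29 30/53 -75/1537 945/3074 5 2 N
1 24/37 120/233 1152/8621 1644/8621 5 3 W
2 60/53 12/13 144/689 246/689 4 3 S
3 40/51 120/109 -1760/5559 3940/5559 4 2 E
4 15/29 30/53 -75/1537 945/3074 5 2 N
5 24/37 120/233 1152/8621 1644/8621 5 3 W
6 60/53 12/13 144/689 246/689 4 3 S
7 40/51 120/109 -1760/5559 3940/5559 4 2 E
final 5 2 N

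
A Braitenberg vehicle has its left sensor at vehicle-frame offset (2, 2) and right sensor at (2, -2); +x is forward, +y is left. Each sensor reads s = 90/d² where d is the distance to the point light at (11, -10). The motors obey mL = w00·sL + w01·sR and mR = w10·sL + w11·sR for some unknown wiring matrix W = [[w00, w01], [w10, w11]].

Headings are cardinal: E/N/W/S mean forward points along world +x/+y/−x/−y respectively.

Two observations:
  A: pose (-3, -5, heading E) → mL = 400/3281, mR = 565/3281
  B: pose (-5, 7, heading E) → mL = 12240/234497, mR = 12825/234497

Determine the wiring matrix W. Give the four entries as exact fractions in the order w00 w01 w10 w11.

-1 1 1 -1/2

obs A: pose=(-3,-5,E) → sL=90/193, sR=10/17, mL=400/3281, mR=565/3281
obs B: pose=(-5,7,E) → sL=90/557, sR=90/421, mL=12240/234497, mR=12825/234497
sensor matrix S = [[90/193, 10/17], [90/557, 90/421]]; det S = 3571200/769384657
solve [mL_A; mL_B] = S·[w00; w01] and [mR_A; mR_B] = S·[w10; w11]:
  w00 = -1, w01 = 1, w10 = 1, w11 = -1/2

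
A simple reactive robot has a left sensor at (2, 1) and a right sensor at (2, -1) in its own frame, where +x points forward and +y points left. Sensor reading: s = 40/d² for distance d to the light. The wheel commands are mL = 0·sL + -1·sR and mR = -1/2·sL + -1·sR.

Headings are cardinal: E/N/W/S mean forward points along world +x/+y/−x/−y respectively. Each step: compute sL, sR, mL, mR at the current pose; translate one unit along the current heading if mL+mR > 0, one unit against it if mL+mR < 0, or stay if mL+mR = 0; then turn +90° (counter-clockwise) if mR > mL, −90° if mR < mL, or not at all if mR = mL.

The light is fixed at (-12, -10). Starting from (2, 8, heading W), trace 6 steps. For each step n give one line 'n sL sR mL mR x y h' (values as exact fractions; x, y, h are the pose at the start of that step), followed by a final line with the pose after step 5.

n=0: pose=(2,8,W); sL=40/433, sR=8/101; mL=-8/101, mR=-5484/43733; mL+mR=-8948/43733 → advance -1; mR−mL=-20/433 → turn -1·90°
n=1: pose=(3,8,N); sL=10/149, sR=5/82; mL=-5/82, mR=-1155/12218; mL+mR=-950/6109 → advance -1; mR−mL=-5/149 → turn -1·90°
n=2: pose=(3,7,E); sL=40/613, sR=8/109; mL=-8/109, mR=-7084/66817; mL+mR=-11988/66817 → advance -1; mR−mL=-20/613 → turn -1·90°
n=3: pose=(2,7,S); sL=4/45, sR=20/197; mL=-20/197, mR=-1294/8865; mL+mR=-2194/8865 → advance -1; mR−mL=-2/45 → turn -1·90°
n=4: pose=(2,8,W); sL=40/433, sR=8/101; mL=-8/101, mR=-5484/43733; mL+mR=-8948/43733 → advance -1; mR−mL=-20/433 → turn -1·90°
n=5: pose=(3,8,N); sL=10/149, sR=5/82; mL=-5/82, mR=-1155/12218; mL+mR=-950/6109 → advance -1; mR−mL=-5/149 → turn -1·90°

0 40/433 8/101 -8/101 -5484/43733 2 8 W
1 10/149 5/82 -5/82 -1155/12218 3 8 N
2 40/613 8/109 -8/109 -7084/66817 3 7 E
3 4/45 20/197 -20/197 -1294/8865 2 7 S
4 40/433 8/101 -8/101 -5484/43733 2 8 W
5 10/149 5/82 -5/82 -1155/12218 3 8 N
final 3 7 E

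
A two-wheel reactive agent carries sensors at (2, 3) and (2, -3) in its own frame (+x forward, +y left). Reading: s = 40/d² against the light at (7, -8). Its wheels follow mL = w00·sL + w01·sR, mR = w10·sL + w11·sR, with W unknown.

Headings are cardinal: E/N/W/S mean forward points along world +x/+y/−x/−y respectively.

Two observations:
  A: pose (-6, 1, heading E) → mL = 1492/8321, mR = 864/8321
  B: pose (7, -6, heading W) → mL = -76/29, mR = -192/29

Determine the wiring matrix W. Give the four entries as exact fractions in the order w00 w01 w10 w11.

obs A: pose=(-6,1,E) → sL=8/53, sR=40/157, mL=1492/8321, mR=864/8321
obs B: pose=(7,-6,W) → sL=8, sR=40/29, mL=-76/29, mR=-192/29
sensor matrix S = [[8/53, 40/157], [8, 40/29]]; det S = -441600/241309
solve [mL_A; mL_B] = S·[w00; w01] and [mR_A; mR_B] = S·[w10; w11]:
  w00 = -1/2, w01 = 1, w10 = -1, w11 = 1

-1/2 1 -1 1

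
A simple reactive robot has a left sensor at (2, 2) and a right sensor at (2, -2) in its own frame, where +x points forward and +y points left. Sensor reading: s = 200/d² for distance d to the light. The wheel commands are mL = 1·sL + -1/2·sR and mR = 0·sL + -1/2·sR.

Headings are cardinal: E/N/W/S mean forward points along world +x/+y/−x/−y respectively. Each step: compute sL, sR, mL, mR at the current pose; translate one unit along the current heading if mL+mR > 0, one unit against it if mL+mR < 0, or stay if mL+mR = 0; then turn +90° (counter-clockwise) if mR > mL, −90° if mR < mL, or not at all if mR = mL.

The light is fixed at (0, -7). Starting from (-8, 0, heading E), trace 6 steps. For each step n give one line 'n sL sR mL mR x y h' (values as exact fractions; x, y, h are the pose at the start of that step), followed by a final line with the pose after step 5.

n=0: pose=(-8,0,E); sL=200/117, sR=200/61; mL=500/7137, mR=-100/61; mL+mR=-11200/7137 → advance -1; mR−mL=-200/117 → turn -1·90°
n=1: pose=(-9,0,S); sL=100/37, sR=100/73; mL=5450/2701, mR=-50/73; mL+mR=3600/2701 → advance +1; mR−mL=-100/37 → turn -1·90°
n=2: pose=(-9,-1,W); sL=200/137, sR=40/37; mL=4660/5069, mR=-20/37; mL+mR=1920/5069 → advance +1; mR−mL=-200/137 → turn -1·90°
n=3: pose=(-10,-1,N); sL=25/26, sR=25/16; mL=75/416, mR=-25/32; mL+mR=-125/208 → advance -1; mR−mL=-25/26 → turn -1·90°
n=4: pose=(-10,-2,E); sL=200/113, sR=200/73; mL=3300/8249, mR=-100/73; mL+mR=-8000/8249 → advance -1; mR−mL=-200/113 → turn -1·90°
n=5: pose=(-11,-2,S); sL=20/9, sR=100/89; mL=1330/801, mR=-50/89; mL+mR=880/801 → advance +1; mR−mL=-20/9 → turn -1·90°

0 200/117 200/61 500/7137 -100/61 -8 0 E
1 100/37 100/73 5450/2701 -50/73 -9 0 S
2 200/137 40/37 4660/5069 -20/37 -9 -1 W
3 25/26 25/16 75/416 -25/32 -10 -1 N
4 200/113 200/73 3300/8249 -100/73 -10 -2 E
5 20/9 100/89 1330/801 -50/89 -11 -2 S
final -11 -3 W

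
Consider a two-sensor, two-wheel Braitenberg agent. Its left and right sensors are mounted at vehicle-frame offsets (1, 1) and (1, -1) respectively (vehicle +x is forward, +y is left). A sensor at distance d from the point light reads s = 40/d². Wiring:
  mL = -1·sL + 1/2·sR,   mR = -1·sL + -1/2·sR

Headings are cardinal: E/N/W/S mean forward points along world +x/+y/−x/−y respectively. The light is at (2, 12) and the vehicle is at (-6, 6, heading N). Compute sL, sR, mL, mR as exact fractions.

left sensor world pos  = (-7, 7); dL² = 106
right sensor world pos = (-5, 7); dR² = 74
sL = 40/106 = 20/53
sR = 40/74 = 20/37
mL = -1·sL + 1/2·sR = -210/1961
mR = -1·sL + -1/2·sR = -1270/1961

20/53 20/37 -210/1961 -1270/1961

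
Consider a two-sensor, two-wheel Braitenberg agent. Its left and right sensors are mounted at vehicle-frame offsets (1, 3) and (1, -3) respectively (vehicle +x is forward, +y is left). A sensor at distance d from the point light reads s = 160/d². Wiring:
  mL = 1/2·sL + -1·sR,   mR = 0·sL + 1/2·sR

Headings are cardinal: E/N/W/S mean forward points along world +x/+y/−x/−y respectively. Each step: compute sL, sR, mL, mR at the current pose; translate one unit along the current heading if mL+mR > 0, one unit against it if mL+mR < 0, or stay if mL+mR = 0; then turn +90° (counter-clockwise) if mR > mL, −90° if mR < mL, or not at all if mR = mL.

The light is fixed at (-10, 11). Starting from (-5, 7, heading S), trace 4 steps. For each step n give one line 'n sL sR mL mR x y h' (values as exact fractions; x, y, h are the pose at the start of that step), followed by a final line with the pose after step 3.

n=0: pose=(-5,7,S); sL=160/89, sR=160/29; mL=-11920/2581, mR=80/29; mL+mR=-4800/2581 → advance -1; mR−mL=19040/2581 → turn +1·90°
n=1: pose=(-5,8,E); sL=40/9, sR=20/9; mL=0, mR=10/9; mL+mR=10/9 → advance +1; mR−mL=10/9 → turn +1·90°
n=2: pose=(-4,8,N); sL=160/13, sR=32/17; mL=944/221, mR=16/17; mL+mR=1152/221 → advance +1; mR−mL=-736/221 → turn -1·90°
n=3: pose=(-4,9,E); sL=16/5, sR=80/37; mL=-104/185, mR=40/37; mL+mR=96/185 → advance +1; mR−mL=304/185 → turn +1·90°

0 160/89 160/29 -11920/2581 80/29 -5 7 S
1 40/9 20/9 0 10/9 -5 8 E
2 160/13 32/17 944/221 16/17 -4 8 N
3 16/5 80/37 -104/185 40/37 -4 9 E
final -3 9 N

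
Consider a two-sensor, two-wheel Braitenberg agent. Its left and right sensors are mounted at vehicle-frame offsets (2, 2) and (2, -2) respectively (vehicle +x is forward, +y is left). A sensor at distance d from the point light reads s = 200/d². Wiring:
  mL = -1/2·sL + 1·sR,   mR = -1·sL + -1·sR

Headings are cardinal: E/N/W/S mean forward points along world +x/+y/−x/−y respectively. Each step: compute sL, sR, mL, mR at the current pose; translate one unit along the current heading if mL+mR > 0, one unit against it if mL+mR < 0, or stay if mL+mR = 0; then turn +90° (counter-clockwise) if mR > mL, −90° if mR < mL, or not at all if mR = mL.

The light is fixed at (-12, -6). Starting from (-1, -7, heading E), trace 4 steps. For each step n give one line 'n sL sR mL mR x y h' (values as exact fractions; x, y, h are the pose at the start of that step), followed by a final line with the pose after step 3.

n=0: pose=(-1,-7,E); sL=20/17, sR=100/89; mL=810/1513, mR=-3480/1513; mL+mR=-30/17 → advance -1; mR−mL=-4290/1513 → turn -1·90°
n=1: pose=(-2,-7,S); sL=200/153, sR=200/73; mL=23300/11169, mR=-45200/11169; mL+mR=-100/51 → advance -1; mR−mL=-68500/11169 → turn -1·90°
n=2: pose=(-2,-6,W); sL=50/17, sR=50/17; mL=25/17, mR=-100/17; mL+mR=-75/17 → advance -1; mR−mL=-125/17 → turn -1·90°
n=3: pose=(-1,-6,N); sL=40/17, sR=200/173; mL=-60/2941, mR=-10320/2941; mL+mR=-60/17 → advance -1; mR−mL=-10260/2941 → turn -1·90°

0 20/17 100/89 810/1513 -3480/1513 -1 -7 E
1 200/153 200/73 23300/11169 -45200/11169 -2 -7 S
2 50/17 50/17 25/17 -100/17 -2 -6 W
3 40/17 200/173 -60/2941 -10320/2941 -1 -6 N
final -1 -7 E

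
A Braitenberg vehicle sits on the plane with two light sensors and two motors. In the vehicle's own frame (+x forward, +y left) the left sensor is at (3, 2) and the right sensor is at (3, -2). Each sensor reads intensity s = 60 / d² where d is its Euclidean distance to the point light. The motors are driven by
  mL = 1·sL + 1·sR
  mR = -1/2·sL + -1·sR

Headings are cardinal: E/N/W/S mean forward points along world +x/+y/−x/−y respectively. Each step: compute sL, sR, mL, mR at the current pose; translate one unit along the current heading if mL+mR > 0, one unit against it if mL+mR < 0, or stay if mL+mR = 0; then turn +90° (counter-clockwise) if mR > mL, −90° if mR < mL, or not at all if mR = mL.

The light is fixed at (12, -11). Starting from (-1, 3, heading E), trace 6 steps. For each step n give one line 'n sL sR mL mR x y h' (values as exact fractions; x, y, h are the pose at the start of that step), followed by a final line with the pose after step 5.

n=0: pose=(-1,3,E); sL=15/89, sR=15/61; mL=2250/5429, mR=-3585/10858; mL+mR=15/178 → advance +1; mR−mL=-8085/10858 → turn -1·90°
n=1: pose=(0,3,S); sL=60/221, sR=60/317; mL=32280/70057, mR=-22770/70057; mL+mR=30/221 → advance +1; mR−mL=-55050/70057 → turn -1·90°
n=2: pose=(0,2,W); sL=30/173, sR=2/15; mL=796/2595, mR=-571/2595; mL+mR=15/173 → advance +1; mR−mL=-1367/2595 → turn -1·90°
n=3: pose=(-1,2,N); sL=60/481, sR=60/377; mL=3960/13949, mR=-3090/13949; mL+mR=30/481 → advance +1; mR−mL=-7050/13949 → turn -1·90°
n=4: pose=(-1,3,E); sL=15/89, sR=15/61; mL=2250/5429, mR=-3585/10858; mL+mR=15/178 → advance +1; mR−mL=-8085/10858 → turn -1·90°
n=5: pose=(0,3,S); sL=60/221, sR=60/317; mL=32280/70057, mR=-22770/70057; mL+mR=30/221 → advance +1; mR−mL=-55050/70057 → turn -1·90°

0 15/89 15/61 2250/5429 -3585/10858 -1 3 E
1 60/221 60/317 32280/70057 -22770/70057 0 3 S
2 30/173 2/15 796/2595 -571/2595 0 2 W
3 60/481 60/377 3960/13949 -3090/13949 -1 2 N
4 15/89 15/61 2250/5429 -3585/10858 -1 3 E
5 60/221 60/317 32280/70057 -22770/70057 0 3 S
final 0 2 W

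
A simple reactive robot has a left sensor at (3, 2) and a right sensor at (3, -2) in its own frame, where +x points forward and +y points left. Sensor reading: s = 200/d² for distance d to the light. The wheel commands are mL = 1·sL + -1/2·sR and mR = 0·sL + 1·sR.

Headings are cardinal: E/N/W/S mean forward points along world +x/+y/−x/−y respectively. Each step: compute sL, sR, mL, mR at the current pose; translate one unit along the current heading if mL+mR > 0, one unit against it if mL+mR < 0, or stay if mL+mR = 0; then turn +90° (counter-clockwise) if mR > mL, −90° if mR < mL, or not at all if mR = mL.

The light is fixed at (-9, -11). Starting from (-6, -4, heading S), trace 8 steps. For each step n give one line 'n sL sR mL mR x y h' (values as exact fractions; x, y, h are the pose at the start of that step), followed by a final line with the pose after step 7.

n=0: pose=(-6,-4,S); sL=200/41, sR=200/17; mL=-700/697, mR=200/17; mL+mR=7500/697 → advance +1; mR−mL=8900/697 → turn +1·90°
n=1: pose=(-6,-5,E); sL=2, sR=50/13; mL=1/13, mR=50/13; mL+mR=51/13 → advance +1; mR−mL=49/13 → turn +1·90°
n=2: pose=(-5,-5,N); sL=40/17, sR=200/117; mL=2980/1989, mR=200/117; mL+mR=6380/1989 → advance +1; mR−mL=140/663 → turn +1·90°
n=3: pose=(-5,-4,W); sL=100/13, sR=100/41; mL=3450/533, mR=100/41; mL+mR=4750/533 → advance +1; mR−mL=-2150/533 → turn -1·90°
n=4: pose=(-6,-4,N); sL=200/101, sR=8/5; mL=596/505, mR=8/5; mL+mR=1404/505 → advance +1; mR−mL=212/505 → turn +1·90°
n=5: pose=(-6,-3,W); sL=50/9, sR=2; mL=41/9, mR=2; mL+mR=59/9 → advance +1; mR−mL=-23/9 → turn -1·90°
n=6: pose=(-7,-3,N); sL=200/121, sR=200/137; mL=15300/16577, mR=200/137; mL+mR=39500/16577 → advance +1; mR−mL=8900/16577 → turn +1·90°
n=7: pose=(-7,-2,W); sL=4, sR=100/61; mL=194/61, mR=100/61; mL+mR=294/61 → advance +1; mR−mL=-94/61 → turn -1·90°

0 200/41 200/17 -700/697 200/17 -6 -4 S
1 2 50/13 1/13 50/13 -6 -5 E
2 40/17 200/117 2980/1989 200/117 -5 -5 N
3 100/13 100/41 3450/533 100/41 -5 -4 W
4 200/101 8/5 596/505 8/5 -6 -4 N
5 50/9 2 41/9 2 -6 -3 W
6 200/121 200/137 15300/16577 200/137 -7 -3 N
7 4 100/61 194/61 100/61 -7 -2 W
final -8 -2 N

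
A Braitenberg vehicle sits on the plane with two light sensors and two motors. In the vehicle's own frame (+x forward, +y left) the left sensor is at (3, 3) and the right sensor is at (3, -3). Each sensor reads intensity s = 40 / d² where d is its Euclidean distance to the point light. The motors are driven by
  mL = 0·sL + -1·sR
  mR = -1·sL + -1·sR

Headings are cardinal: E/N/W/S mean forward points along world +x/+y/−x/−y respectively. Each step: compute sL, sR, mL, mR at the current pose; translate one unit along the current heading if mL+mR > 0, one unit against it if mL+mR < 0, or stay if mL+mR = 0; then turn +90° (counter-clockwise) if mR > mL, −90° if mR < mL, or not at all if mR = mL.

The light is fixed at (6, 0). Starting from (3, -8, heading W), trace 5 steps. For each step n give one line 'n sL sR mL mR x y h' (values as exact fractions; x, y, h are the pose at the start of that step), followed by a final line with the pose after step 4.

0 40/157 40/61 -40/61 -8720/9577 3 -8 W
1 4/5 20/13 -20/13 -152/65 4 -8 N
2 40/37 8/29 -8/29 -1456/1073 4 -9 E
3 5/18 2/9 -2/9 -1/2 3 -9 S
4 40/157 40/61 -40/61 -8720/9577 3 -8 W
final 4 -8 N

n=0: pose=(3,-8,W); sL=40/157, sR=40/61; mL=-40/61, mR=-8720/9577; mL+mR=-15000/9577 → advance -1; mR−mL=-40/157 → turn -1·90°
n=1: pose=(4,-8,N); sL=4/5, sR=20/13; mL=-20/13, mR=-152/65; mL+mR=-252/65 → advance -1; mR−mL=-4/5 → turn -1·90°
n=2: pose=(4,-9,E); sL=40/37, sR=8/29; mL=-8/29, mR=-1456/1073; mL+mR=-1752/1073 → advance -1; mR−mL=-40/37 → turn -1·90°
n=3: pose=(3,-9,S); sL=5/18, sR=2/9; mL=-2/9, mR=-1/2; mL+mR=-13/18 → advance -1; mR−mL=-5/18 → turn -1·90°
n=4: pose=(3,-8,W); sL=40/157, sR=40/61; mL=-40/61, mR=-8720/9577; mL+mR=-15000/9577 → advance -1; mR−mL=-40/157 → turn -1·90°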